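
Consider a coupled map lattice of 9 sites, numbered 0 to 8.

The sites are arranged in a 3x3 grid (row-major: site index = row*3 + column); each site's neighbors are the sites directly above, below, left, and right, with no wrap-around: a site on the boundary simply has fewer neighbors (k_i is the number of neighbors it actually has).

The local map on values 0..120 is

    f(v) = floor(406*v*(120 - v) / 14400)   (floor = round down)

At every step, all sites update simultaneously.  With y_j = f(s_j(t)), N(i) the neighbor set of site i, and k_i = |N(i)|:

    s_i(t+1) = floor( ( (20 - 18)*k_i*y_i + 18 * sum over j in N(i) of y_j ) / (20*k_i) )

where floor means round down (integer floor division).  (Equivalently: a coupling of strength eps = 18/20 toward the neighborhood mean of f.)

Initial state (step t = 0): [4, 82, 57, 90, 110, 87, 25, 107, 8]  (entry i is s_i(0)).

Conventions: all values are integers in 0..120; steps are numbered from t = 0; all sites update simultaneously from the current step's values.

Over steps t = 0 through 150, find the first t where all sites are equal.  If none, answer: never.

Simulating step by step:
t=0: [4, 82, 57, 90, 110, 87, 25, 107, 8]  (not all equal)
t=1: [74, 52, 85, 40, 66, 55, 58, 40, 56]  (not all equal)
t=2: [94, 93, 97, 97, 95, 95, 91, 99, 95]  (not all equal)
t=3: [66, 65, 67, 68, 64, 64, 61, 67, 62]  (not all equal)
t=4: [99, 100, 100, 100, 100, 100, 99, 100, 100]  (not all equal)
t=5: [56, 56, 56, 57, 56, 56, 56, 56, 56]  (not all equal)
t=6: [101, 101, 101, 101, 101, 101, 101, 101, 101]  (all equal)

Answer: 6
Key observation: Synchronization is absorbing here: once all sites are equal they stay equal, and step 6 is the first all-equal step.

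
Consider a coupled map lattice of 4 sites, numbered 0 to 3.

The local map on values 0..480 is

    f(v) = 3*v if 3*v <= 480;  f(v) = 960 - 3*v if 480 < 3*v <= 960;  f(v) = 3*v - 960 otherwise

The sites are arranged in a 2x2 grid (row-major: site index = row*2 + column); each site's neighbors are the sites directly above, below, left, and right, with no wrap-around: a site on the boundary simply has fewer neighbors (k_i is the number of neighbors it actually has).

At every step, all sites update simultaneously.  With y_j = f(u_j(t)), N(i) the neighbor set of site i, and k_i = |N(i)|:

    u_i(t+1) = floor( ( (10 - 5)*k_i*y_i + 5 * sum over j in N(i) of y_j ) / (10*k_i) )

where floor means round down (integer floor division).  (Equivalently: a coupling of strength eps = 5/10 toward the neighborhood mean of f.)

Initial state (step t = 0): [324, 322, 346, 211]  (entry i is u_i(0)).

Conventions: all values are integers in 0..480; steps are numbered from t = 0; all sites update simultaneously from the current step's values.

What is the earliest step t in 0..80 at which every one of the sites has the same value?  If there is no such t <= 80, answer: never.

Simulating step by step:
t=0: [324, 322, 346, 211]  (not all equal)
t=1: [27, 87, 123, 184]  (not all equal)
t=2: [198, 252, 306, 361]  (not all equal)
t=3: [244, 224, 143, 123]  (not all equal)
t=4: [293, 293, 363, 363]  (not all equal)
t=5: [93, 93, 117, 117]  (not all equal)
t=6: [297, 297, 333, 333]  (not all equal)
t=7: [61, 61, 46, 46]  (not all equal)
t=8: [171, 171, 149, 149]  (not all equal)
t=9: [447, 447, 447, 447]  (all equal)

Answer: 9
Key observation: Synchronization is absorbing here: once all sites are equal they stay equal, and step 9 is the first all-equal step.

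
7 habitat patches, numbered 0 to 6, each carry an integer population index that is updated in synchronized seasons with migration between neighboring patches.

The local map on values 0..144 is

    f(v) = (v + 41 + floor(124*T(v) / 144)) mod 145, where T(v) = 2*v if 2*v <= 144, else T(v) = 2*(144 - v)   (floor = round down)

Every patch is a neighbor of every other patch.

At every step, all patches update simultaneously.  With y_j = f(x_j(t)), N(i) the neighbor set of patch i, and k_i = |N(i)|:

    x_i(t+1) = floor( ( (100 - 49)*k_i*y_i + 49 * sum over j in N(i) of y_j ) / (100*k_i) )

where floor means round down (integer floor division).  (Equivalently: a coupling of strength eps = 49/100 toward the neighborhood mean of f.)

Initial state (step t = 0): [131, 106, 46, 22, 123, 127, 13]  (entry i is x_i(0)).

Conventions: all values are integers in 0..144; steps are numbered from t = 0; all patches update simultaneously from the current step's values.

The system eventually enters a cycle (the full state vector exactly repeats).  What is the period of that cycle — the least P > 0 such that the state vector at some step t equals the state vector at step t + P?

Simulating step by step:
t=0: [131, 106, 46, 22, 123, 127, 13]
t=1: [55, 62, 43, 77, 57, 56, 66]
t=2: [50, 58, 36, 69, 53, 51, 63]
t=3: [50, 59, 96, 72, 53, 51, 65]
t=4: [46, 56, 64, 72, 49, 47, 63]
t=5: [37, 49, 58, 67, 41, 38, 57]
t=6: [101, 53, 63, 74, 44, 102, 62]
t=7: [64, 51, 62, 72, 40, 64, 61]
t=8: [62, 46, 59, 71, 34, 62, 58]
t=9: [66, 48, 63, 77, 96, 66, 61]
t=10: [70, 49, 66, 75, 69, 70, 64]
t=11: [79, 54, 74, 80, 77, 79, 72]
t=12: [83, 65, 85, 83, 84, 83, 86]
t=13: [82, 77, 81, 82, 82, 82, 81]
t=14: [84, 86, 84, 84, 84, 84, 84]
t=15: [82, 81, 82, 82, 82, 82, 82]
t=16: [84, 84, 84, 84, 84, 84, 84]
t=17: [83, 83, 83, 83, 83, 83, 83]
t=18: [84, 84, 84, 84, 84, 84, 84]

Answer: 2
Key observation: The state at step 16, [84, 84, 84, 84, 84, 84, 84], reappears at step 18 — and no state repeats earlier — so the cycle the system enters has period 2.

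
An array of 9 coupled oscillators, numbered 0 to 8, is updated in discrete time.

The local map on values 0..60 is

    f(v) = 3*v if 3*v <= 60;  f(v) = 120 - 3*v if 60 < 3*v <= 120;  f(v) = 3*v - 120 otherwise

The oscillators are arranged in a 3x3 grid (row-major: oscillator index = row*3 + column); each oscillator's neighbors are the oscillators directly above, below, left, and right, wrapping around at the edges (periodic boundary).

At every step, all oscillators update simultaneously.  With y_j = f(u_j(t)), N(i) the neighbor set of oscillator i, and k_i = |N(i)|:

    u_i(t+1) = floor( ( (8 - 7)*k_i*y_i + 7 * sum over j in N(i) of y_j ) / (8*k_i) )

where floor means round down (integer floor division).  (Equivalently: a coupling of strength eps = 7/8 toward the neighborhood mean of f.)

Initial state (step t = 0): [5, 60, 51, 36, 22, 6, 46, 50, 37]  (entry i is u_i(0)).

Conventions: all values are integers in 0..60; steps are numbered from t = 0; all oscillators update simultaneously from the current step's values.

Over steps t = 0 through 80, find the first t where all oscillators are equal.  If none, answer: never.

Answer: 17
Key observation: Synchronization is absorbing here: once all oscillators are equal they stay equal, and step 17 is the first all-equal step.

Derivation:
t=0: [5, 60, 51, 36, 22, 6, 46, 50, 37]  (not all equal)
t=1: [28, 36, 26, 24, 33, 25, 16, 34, 22]  (not all equal)
t=2: [37, 27, 37, 38, 29, 41, 40, 31, 40]  (not all equal)
t=3: [12, 21, 12, 10, 20, 10, 9, 19, 8]  (not all equal)
t=4: [37, 48, 36, 37, 45, 36, 35, 43, 35]  (not all equal)
t=5: [14, 12, 14, 12, 13, 12, 11, 16, 12]  (not all equal)
t=6: [37, 41, 38, 37, 39, 37, 39, 37, 39]  (not all equal)
t=7: [5, 6, 6, 6, 6, 5, 6, 3, 6]  (not all equal)
t=8: [17, 15, 16, 16, 15, 17, 15, 16, 15]  (not all equal)
t=9: [47, 47, 48, 48, 47, 47, 47, 45, 47]  (not all equal)
t=10: [22, 20, 21, 21, 20, 22, 20, 20, 20]  (not all equal)
t=11: [57, 58, 57, 57, 58, 57, 58, 60, 58]  (not all equal)
t=12: [52, 54, 52, 52, 54, 52, 54, 54, 54]  (not all equal)
t=13: [38, 39, 38, 38, 39, 38, 39, 42, 39]  (not all equal)
t=14: [4, 4, 4, 4, 4, 4, 4, 3, 4]  (not all equal)
t=15: [12, 11, 12, 12, 11, 12, 11, 11, 11]  (not all equal)
t=16: [34, 34, 34, 34, 34, 34, 34, 33, 34]  (not all equal)
t=17: [18, 18, 18, 18, 18, 18, 18, 18, 18]  (all equal)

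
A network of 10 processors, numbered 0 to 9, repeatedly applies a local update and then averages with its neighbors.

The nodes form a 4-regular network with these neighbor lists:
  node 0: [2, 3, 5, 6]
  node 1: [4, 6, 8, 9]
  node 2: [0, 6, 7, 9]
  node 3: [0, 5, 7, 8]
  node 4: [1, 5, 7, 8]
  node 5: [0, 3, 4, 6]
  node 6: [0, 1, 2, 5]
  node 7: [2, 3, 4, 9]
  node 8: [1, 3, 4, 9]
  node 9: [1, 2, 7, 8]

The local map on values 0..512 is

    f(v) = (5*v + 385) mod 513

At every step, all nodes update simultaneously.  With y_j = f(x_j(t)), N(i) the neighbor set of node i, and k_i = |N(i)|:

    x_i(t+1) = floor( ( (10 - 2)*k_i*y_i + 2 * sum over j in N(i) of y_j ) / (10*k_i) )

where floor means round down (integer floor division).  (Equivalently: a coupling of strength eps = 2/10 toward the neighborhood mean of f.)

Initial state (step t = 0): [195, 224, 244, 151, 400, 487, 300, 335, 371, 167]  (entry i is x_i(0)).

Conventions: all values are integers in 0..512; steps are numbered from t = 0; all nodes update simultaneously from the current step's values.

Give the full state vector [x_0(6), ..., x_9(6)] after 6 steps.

Answer: [156, 276, 250, 411, 159, 285, 420, 263, 276, 222]

Derivation:
t=0: [195, 224, 244, 151, 400, 487, 300, 335, 371, 167]
t=1: [306, 436, 96, 130, 312, 260, 333, 41, 206, 192]
t=2: [351, 81, 345, 56, 355, 181, 452, 115, 347, 296]
t=3: [98, 250, 93, 164, 139, 232, 98, 389, 97, 303]
t=4: [333, 133, 337, 193, 80, 52, 329, 268, 320, 342]
t=5: [457, 81, 75, 322, 257, 185, 427, 181, 389, 68]
t=6: [156, 276, 250, 411, 159, 285, 420, 263, 276, 222]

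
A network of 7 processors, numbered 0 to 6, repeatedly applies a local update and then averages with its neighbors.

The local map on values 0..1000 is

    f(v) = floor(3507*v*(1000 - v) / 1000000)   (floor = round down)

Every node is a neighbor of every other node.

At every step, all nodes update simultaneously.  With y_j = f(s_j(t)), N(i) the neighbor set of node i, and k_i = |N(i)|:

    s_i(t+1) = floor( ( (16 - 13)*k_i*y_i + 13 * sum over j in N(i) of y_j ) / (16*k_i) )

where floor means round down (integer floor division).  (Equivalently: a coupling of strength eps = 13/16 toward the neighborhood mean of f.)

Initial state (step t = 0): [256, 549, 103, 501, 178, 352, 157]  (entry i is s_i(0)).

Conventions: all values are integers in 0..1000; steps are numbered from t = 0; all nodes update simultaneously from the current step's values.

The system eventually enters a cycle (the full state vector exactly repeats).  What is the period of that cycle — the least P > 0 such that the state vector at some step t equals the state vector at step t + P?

Simulating step by step:
t=0: [256, 549, 103, 501, 178, 352, 157]
t=1: [645, 656, 627, 656, 637, 652, 635]
t=2: [803, 802, 804, 802, 803, 802, 803]
t=3: [554, 554, 554, 554, 554, 554, 554]
t=4: [866, 866, 866, 866, 866, 866, 866]
t=5: [406, 406, 406, 406, 406, 406, 406]
t=6: [845, 845, 845, 845, 845, 845, 845]
t=7: [459, 459, 459, 459, 459, 459, 459]
t=8: [870, 870, 870, 870, 870, 870, 870]
t=9: [396, 396, 396, 396, 396, 396, 396]
t=10: [838, 838, 838, 838, 838, 838, 838]
t=11: [476, 476, 476, 476, 476, 476, 476]
t=12: [874, 874, 874, 874, 874, 874, 874]
t=13: [386, 386, 386, 386, 386, 386, 386]
t=14: [831, 831, 831, 831, 831, 831, 831]
t=15: [492, 492, 492, 492, 492, 492, 492]
t=16: [876, 876, 876, 876, 876, 876, 876]
t=17: [380, 380, 380, 380, 380, 380, 380]
t=18: [826, 826, 826, 826, 826, 826, 826]
t=19: [504, 504, 504, 504, 504, 504, 504]
t=20: [876, 876, 876, 876, 876, 876, 876]

Answer: 4
Key observation: The state at step 16, [876, 876, 876, 876, 876, 876, 876], reappears at step 20 — and no state repeats earlier — so the cycle the system enters has period 4.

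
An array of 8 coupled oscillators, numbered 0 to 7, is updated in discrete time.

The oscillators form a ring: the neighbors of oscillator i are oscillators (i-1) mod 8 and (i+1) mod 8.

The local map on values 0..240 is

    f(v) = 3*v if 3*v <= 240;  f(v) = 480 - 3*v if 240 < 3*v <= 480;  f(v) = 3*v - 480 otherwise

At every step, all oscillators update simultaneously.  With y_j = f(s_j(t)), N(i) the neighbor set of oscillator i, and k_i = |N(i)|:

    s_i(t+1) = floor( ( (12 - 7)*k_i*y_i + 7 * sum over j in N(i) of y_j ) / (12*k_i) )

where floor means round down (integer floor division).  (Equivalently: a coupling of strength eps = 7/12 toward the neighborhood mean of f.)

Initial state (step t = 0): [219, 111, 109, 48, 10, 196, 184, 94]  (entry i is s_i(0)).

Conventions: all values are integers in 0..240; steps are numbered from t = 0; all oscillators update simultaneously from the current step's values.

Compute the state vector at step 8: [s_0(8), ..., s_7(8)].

Answer: [105, 63, 43, 65, 117, 188, 208, 174]

Derivation:
t=0: [219, 111, 109, 48, 10, 196, 184, 94]
t=1: [174, 157, 148, 113, 86, 74, 119, 155]
t=2: [24, 26, 58, 134, 198, 193, 120, 54]
t=3: [100, 104, 118, 116, 99, 109, 126, 123]
t=4: [156, 159, 140, 145, 159, 146, 119, 128]
t=5: [33, 22, 39, 37, 26, 54, 91, 79]
t=6: [129, 90, 100, 103, 112, 150, 202, 188]
t=7: [124, 167, 186, 165, 118, 91, 85, 98]
t=8: [105, 63, 43, 65, 117, 188, 208, 174]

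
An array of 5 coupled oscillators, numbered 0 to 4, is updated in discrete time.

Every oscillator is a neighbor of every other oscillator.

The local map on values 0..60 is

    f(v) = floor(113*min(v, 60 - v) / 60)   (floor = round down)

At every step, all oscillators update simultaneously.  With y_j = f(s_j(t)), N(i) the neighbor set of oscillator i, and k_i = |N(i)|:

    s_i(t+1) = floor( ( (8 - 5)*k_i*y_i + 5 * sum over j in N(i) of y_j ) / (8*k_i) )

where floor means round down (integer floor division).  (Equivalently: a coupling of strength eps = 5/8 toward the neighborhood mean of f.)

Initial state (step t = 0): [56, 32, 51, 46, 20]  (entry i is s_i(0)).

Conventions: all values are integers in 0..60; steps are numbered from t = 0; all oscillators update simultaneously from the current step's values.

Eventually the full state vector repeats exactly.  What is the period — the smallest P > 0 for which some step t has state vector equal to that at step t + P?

Simulating step by step:
t=0: [56, 32, 51, 46, 20]
t=1: [23, 32, 25, 27, 29]
t=2: [47, 49, 48, 49, 50]
t=3: [21, 20, 21, 20, 20]
t=4: [38, 37, 38, 37, 37]
t=5: [41, 42, 41, 42, 42]
t=6: [34, 33, 34, 33, 33]
t=7: [48, 49, 48, 49, 49]
t=8: [21, 20, 21, 20, 20]

Answer: 5
Key observation: The state at step 3, [21, 20, 21, 20, 20], reappears at step 8 — and no state repeats earlier — so the cycle the system enters has period 5.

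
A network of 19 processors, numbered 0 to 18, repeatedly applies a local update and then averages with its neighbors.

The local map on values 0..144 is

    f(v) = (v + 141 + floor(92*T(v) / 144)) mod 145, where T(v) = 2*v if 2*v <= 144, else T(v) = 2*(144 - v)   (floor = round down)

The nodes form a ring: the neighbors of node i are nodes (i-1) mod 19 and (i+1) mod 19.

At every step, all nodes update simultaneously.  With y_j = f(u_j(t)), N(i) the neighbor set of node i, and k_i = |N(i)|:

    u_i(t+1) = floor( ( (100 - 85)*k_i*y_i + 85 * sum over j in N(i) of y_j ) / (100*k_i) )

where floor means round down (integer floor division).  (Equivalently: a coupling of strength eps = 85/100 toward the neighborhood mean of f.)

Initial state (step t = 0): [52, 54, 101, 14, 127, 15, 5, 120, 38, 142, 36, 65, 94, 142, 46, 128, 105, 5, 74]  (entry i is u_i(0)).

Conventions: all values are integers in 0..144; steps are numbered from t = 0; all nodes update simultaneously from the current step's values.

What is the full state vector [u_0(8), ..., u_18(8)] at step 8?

Simulating step by step:
t=0: [52, 54, 101, 14, 127, 15, 5, 120, 38, 142, 36, 65, 94, 142, 46, 128, 105, 5, 74]
t=1: [73, 68, 62, 67, 45, 68, 14, 37, 72, 89, 132, 58, 121, 66, 135, 66, 64, 9, 53]
t=2: [53, 64, 23, 100, 18, 53, 40, 29, 40, 68, 80, 80, 54, 60, 22, 120, 28, 111, 30]
t=3: [104, 90, 70, 37, 57, 70, 88, 83, 41, 42, 9, 57, 79, 89, 63, 44, 10, 52, 60]
t=4: [61, 8, 39, 69, 57, 58, 10, 43, 56, 58, 94, 31, 59, 66, 65, 81, 91, 80, 70]
t=5: [30, 94, 21, 90, 76, 79, 96, 73, 112, 74, 83, 68, 47, 116, 27, 66, 11, 9, 63]
t=6: [72, 46, 14, 25, 11, 10, 12, 6, 12, 8, 9, 49, 18, 68, 9, 33, 10, 70, 54]
t=7: [95, 32, 68, 28, 32, 21, 14, 20, 13, 18, 53, 38, 53, 23, 34, 25, 37, 59, 28]
t=8: [55, 15, 54, 39, 53, 46, 39, 28, 36, 65, 67, 110, 72, 87, 53, 72, 89, 78, 67]

Answer: [55, 15, 54, 39, 53, 46, 39, 28, 36, 65, 67, 110, 72, 87, 53, 72, 89, 78, 67]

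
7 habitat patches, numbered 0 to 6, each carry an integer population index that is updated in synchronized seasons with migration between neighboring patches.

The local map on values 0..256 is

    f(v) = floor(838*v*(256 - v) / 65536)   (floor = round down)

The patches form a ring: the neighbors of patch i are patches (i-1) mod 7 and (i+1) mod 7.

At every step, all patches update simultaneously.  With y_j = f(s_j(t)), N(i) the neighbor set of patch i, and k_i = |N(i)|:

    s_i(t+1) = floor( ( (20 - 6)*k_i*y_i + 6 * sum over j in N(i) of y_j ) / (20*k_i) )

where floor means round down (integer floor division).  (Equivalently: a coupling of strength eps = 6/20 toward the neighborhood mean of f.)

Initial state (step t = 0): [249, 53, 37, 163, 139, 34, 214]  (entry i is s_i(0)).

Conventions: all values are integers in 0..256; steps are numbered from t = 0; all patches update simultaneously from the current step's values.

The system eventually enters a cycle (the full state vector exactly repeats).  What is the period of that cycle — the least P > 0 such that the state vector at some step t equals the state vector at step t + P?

Simulating step by step:
t=0: [249, 53, 37, 163, 139, 34, 214]
t=1: [53, 114, 121, 181, 188, 115, 97]
t=2: [156, 195, 202, 176, 171, 198, 189]
t=3: [186, 157, 147, 174, 178, 154, 164]
t=4: [174, 194, 199, 184, 181, 195, 189]
t=5: [174, 156, 149, 166, 169, 156, 162]
t=6: [186, 197, 200, 192, 190, 196, 192]
t=7: [161, 149, 145, 155, 158, 152, 157]
t=8: [196, 202, 203, 200, 198, 200, 198]
t=9: [147, 140, 138, 142, 145, 143, 146]
t=10: [204, 206, 207, 206, 205, 205, 205]
t=11: [134, 131, 129, 131, 132, 133, 133]
t=12: [209, 209, 209, 209, 209, 209, 209]
t=13: [125, 125, 125, 125, 125, 125, 125]
t=14: [209, 209, 209, 209, 209, 209, 209]

Answer: 2
Key observation: The state at step 12, [209, 209, 209, 209, 209, 209, 209], reappears at step 14 — and no state repeats earlier — so the cycle the system enters has period 2.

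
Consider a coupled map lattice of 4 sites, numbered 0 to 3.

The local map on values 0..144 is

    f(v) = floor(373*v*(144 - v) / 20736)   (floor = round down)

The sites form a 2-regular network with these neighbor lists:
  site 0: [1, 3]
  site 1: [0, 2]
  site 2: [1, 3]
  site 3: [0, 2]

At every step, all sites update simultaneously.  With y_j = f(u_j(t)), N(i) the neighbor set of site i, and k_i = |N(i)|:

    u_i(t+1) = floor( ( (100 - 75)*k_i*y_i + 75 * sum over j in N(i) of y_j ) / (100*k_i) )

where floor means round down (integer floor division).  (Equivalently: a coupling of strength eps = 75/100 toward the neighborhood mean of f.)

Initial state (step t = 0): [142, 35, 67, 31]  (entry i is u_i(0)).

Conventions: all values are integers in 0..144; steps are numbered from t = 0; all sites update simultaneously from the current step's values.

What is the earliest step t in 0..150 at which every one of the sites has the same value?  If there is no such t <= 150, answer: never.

Simulating step by step:
t=0: [142, 35, 67, 31]  (not all equal)
t=1: [50, 53, 72, 52]  (not all equal)
t=2: [85, 87, 87, 87]  (not all equal)
t=3: [89, 89, 89, 89]  (all equal)

Answer: 3
Key observation: Synchronization is absorbing here: once all sites are equal they stay equal, and step 3 is the first all-equal step.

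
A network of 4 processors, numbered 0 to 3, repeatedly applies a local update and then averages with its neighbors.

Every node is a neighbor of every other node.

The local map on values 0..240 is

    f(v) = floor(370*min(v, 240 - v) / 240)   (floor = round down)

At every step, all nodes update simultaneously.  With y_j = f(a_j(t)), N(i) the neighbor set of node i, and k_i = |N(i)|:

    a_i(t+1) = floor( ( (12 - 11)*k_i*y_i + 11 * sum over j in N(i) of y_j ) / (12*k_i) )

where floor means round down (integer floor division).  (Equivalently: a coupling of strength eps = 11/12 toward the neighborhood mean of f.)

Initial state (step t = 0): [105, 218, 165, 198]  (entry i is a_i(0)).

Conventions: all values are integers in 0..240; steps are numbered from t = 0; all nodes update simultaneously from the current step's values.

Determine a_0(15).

Answer: a_0(15) = 154

Derivation:
t=0: [105, 218, 165, 198]
t=1: [78, 106, 88, 99]
t=2: [147, 137, 144, 140]
t=3: [152, 149, 151, 150]
t=4: [138, 136, 137, 137]
t=5: [158, 157, 158, 158]
t=6: [126, 126, 126, 126]
t=7: [175, 175, 175, 175]
t=8: [100, 100, 100, 100]
t=9: [154, 154, 154, 154]
t=10: [132, 132, 132, 132]
t=11: [166, 166, 166, 166]
t=12: [114, 114, 114, 114]
t=13: [175, 175, 175, 175]
t=14: [100, 100, 100, 100]
t=15: [154, 154, 154, 154]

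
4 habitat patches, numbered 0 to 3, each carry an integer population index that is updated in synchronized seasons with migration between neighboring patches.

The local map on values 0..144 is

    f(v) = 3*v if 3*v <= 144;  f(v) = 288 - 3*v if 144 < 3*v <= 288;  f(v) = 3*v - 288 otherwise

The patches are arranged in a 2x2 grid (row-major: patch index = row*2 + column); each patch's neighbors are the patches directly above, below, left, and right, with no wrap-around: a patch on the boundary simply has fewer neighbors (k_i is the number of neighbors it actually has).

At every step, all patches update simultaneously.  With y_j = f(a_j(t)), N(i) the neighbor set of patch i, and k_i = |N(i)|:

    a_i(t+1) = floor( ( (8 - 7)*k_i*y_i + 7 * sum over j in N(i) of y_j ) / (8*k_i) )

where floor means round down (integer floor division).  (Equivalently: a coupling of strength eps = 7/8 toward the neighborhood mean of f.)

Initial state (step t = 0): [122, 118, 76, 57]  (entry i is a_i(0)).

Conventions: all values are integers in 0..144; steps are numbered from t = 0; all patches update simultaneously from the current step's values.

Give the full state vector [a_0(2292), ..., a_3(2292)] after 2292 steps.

Simulating step by step:
t=0: [122, 118, 76, 57]
t=1: [64, 93, 92, 69]
t=2: [21, 78, 78, 19]
t=3: [55, 59, 59, 54]
t=4: [112, 122, 122, 112]
t=5: [74, 51, 51, 74]
t=6: [126, 74, 74, 126]
t=7: [69, 87, 87, 69]
t=8: [33, 74, 74, 33]
t=9: [70, 94, 94, 70]
t=10: [15, 69, 69, 15]
t=11: [76, 49, 49, 76]
t=12: [130, 70, 70, 130]
t=13: [81, 99, 99, 81]
t=14: [13, 40, 40, 13]
t=15: [109, 49, 49, 109]
t=16: [128, 51, 51, 128]
t=17: [130, 100, 100, 130]
t=18: [23, 90, 90, 23]
t=19: [24, 62, 62, 24]
t=20: [98, 75, 75, 98]
t=21: [55, 13, 13, 55]
t=22: [49, 112, 112, 49]
t=23: [59, 129, 129, 59]
t=24: [100, 109, 109, 100]
t=25: [35, 15, 15, 35]
t=26: [52, 97, 97, 52]
t=27: [19, 115, 115, 19]
t=28: [57, 57, 57, 57]
t=29: [117, 117, 117, 117]
t=30: [63, 63, 63, 63]
t=31: [99, 99, 99, 99]
t=32: [9, 9, 9, 9]
t=33: [27, 27, 27, 27]
t=34: [81, 81, 81, 81]
t=35: [45, 45, 45, 45]
t=36: [135, 135, 135, 135]
t=37: [117, 117, 117, 117]

Answer: [135, 135, 135, 135]
Key observation: The state at step 29, [117, 117, 117, 117], reappears at step 37: the system is in a cycle of period 8 from step 29 on.  Therefore the state at step 2292 equals the state at step 29 + ((2292 - 29) mod 8) = 36, which is [135, 135, 135, 135].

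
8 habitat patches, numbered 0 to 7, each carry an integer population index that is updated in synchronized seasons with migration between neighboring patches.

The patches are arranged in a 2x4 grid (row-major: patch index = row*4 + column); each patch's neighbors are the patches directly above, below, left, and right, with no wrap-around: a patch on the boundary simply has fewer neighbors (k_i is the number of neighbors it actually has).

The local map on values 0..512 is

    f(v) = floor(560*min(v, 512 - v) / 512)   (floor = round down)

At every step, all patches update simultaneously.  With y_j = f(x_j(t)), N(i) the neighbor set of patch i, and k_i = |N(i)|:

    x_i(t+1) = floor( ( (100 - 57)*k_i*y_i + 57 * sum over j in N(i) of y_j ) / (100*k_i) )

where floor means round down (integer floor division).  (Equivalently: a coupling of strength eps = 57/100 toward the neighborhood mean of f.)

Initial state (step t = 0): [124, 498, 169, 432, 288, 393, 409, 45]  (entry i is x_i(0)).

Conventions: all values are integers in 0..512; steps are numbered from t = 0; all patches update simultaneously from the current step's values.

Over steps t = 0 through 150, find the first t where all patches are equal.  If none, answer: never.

Answer: 31
Key observation: Synchronization is absorbing here: once all patches are equal they stay equal, and step 31 is the first all-equal step.

Derivation:
t=0: [124, 498, 169, 432, 288, 393, 409, 45]  (not all equal)
t=1: [132, 91, 119, 103, 180, 126, 117, 77]  (not all equal)
t=2: [145, 120, 120, 109, 164, 139, 121, 104]  (not all equal)
t=3: [156, 140, 128, 120, 165, 149, 132, 120]  (not all equal)
t=4: [168, 155, 141, 133, 172, 160, 144, 134]  (not all equal)
t=5: [180, 169, 155, 147, 182, 172, 157, 148]  (not all equal)
t=6: [193, 184, 170, 162, 195, 186, 171, 163]  (not all equal)
t=7: [208, 200, 186, 179, 209, 201, 187, 180]  (not all equal)
t=8: [224, 217, 204, 197, 225, 217, 205, 197]  (not all equal)
t=9: [243, 235, 224, 217, 243, 236, 224, 217]  (not all equal)
t=10: [262, 256, 245, 239, 263, 256, 245, 239]  (not all equal)
t=11: [274, 276, 268, 262, 274, 276, 268, 262]  (not all equal)
t=12: [259, 259, 265, 271, 259, 259, 265, 271]  (not all equal)
t=13: [276, 274, 269, 264, 276, 274, 269, 264]  (not all equal)
t=14: [258, 260, 265, 269, 258, 260, 265, 269]  (not all equal)
t=15: [276, 274, 270, 266, 276, 274, 270, 266]  (not all equal)
t=16: [258, 260, 264, 267, 258, 260, 264, 267]  (not all equal)
t=17: [276, 274, 271, 268, 276, 274, 271, 268]  (not all equal)
t=18: [258, 260, 263, 265, 258, 260, 263, 265]  (not all equal)
t=19: [276, 274, 272, 270, 276, 274, 272, 270]  (not all equal)
t=20: [258, 260, 262, 263, 258, 260, 262, 263]  (not all equal)
t=21: [276, 275, 273, 272, 276, 275, 273, 272]  (not all equal)
t=22: [258, 259, 260, 261, 258, 259, 260, 261]  (not all equal)
t=23: [276, 276, 275, 274, 276, 276, 275, 274]  (not all equal)
t=24: [258, 258, 259, 259, 258, 258, 259, 259]  (not all equal)
t=25: [277, 276, 276, 276, 277, 276, 276, 276]  (not all equal)
t=26: [257, 257, 258, 258, 257, 257, 258, 258]  (not all equal)
t=27: [278, 277, 277, 277, 278, 277, 277, 277]  (not all equal)
t=28: [255, 256, 257, 257, 255, 256, 257, 257]  (not all equal)
t=29: [278, 279, 278, 278, 278, 279, 278, 278]  (not all equal)
t=30: [254, 254, 254, 255, 254, 254, 254, 255]  (not all equal)
t=31: [277, 277, 277, 277, 277, 277, 277, 277]  (all equal)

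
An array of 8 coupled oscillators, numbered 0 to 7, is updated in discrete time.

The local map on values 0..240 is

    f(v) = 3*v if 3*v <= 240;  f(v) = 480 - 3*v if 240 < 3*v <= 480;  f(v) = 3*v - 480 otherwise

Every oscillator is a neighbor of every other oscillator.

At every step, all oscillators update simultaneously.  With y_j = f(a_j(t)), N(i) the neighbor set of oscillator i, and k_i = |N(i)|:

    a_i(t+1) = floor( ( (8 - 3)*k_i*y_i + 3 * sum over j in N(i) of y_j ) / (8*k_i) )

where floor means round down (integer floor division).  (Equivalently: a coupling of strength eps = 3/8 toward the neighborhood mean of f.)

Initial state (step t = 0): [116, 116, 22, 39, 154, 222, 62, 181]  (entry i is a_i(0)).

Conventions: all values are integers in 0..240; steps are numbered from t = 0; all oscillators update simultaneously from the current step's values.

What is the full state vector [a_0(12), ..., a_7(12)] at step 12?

Answer: [135, 135, 110, 171, 122, 93, 93, 139]

Derivation:
t=0: [116, 116, 22, 39, 154, 222, 62, 181]
t=1: [123, 123, 85, 115, 58, 154, 154, 84]
t=2: [118, 118, 183, 131, 154, 64, 64, 184]
t=3: [119, 119, 86, 96, 57, 156, 156, 88]
t=4: [127, 127, 184, 167, 155, 64, 64, 180]
t=5: [96, 96, 81, 52, 48, 149, 149, 74]
t=6: [174, 174, 200, 153, 147, 83, 83, 191]
t=7: [67, 67, 112, 55, 66, 175, 175, 97]
t=8: [178, 178, 145, 157, 176, 89, 89, 171]
t=9: [66, 66, 61, 40, 63, 157, 157, 54]
t=10: [170, 170, 161, 125, 165, 62, 62, 149]
t=11: [48, 48, 33, 91, 40, 137, 137, 50]
t=12: [135, 135, 110, 171, 122, 93, 93, 139]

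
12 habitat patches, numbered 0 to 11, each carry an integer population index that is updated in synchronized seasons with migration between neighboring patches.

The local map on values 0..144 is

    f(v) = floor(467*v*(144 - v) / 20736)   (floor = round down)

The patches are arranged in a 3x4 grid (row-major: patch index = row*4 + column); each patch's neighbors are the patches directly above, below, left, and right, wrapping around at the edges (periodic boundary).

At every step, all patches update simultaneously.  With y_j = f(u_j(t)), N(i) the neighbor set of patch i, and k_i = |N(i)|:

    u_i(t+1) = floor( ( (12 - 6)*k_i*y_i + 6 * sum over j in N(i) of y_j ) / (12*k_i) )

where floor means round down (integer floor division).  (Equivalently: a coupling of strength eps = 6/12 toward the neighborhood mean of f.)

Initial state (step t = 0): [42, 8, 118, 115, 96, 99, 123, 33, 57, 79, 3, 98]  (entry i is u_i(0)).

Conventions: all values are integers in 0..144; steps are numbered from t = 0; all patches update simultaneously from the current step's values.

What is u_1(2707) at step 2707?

Answer: u_1(2707) = 73
Key observation: The state at step 10, [116, 116, 116, 116, 116, 116, 116, 116, 116, 116, 116, 116], reappears at step 12: the system is in a cycle of period 2 from step 10 on.  Therefore the state at step 2707 equals the state at step 10 + ((2707 - 10) mod 2) = 11, which is [73, 73, 73, 73, 73, 73, 73, 73, 73, 73, 73, 73].

Derivation:
t=0: [42, 8, 118, 115, 96, 99, 123, 33, 57, 79, 3, 98]
t=1: [87, 59, 55, 81, 100, 87, 61, 83, 107, 88, 47, 85]
t=2: [107, 111, 110, 112, 102, 109, 111, 111, 98, 106, 106, 108]
t=3: [89, 84, 83, 82, 92, 86, 83, 84, 95, 89, 87, 87]
t=4: [109, 112, 113, 113, 108, 111, 113, 112, 106, 110, 111, 110]
t=5: [84, 81, 78, 79, 85, 82, 79, 80, 87, 83, 81, 83]
t=6: [113, 114, 114, 114, 112, 113, 114, 114, 112, 113, 114, 113]
t=7: [78, 77, 77, 77, 79, 78, 77, 77, 79, 78, 77, 77]
t=8: [115, 115, 116, 115, 115, 115, 115, 115, 115, 115, 115, 115]
t=9: [75, 74, 74, 74, 75, 75, 74, 75, 75, 75, 74, 75]
t=10: [116, 116, 116, 116, 116, 116, 116, 116, 116, 116, 116, 116]
t=11: [73, 73, 73, 73, 73, 73, 73, 73, 73, 73, 73, 73]
t=12: [116, 116, 116, 116, 116, 116, 116, 116, 116, 116, 116, 116]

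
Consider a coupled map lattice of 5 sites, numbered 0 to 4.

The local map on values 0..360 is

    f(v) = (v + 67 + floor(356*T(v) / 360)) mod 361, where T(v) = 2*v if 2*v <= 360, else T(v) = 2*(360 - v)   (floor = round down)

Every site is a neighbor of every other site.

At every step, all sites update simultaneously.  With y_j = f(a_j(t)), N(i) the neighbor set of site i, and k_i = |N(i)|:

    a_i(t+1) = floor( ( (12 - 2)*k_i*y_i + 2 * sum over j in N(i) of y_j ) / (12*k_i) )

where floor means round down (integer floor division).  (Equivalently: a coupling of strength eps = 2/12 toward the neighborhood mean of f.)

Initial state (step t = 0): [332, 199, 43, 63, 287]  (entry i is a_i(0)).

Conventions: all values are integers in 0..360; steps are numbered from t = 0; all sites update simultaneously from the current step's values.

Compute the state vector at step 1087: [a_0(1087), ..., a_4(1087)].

Simulating step by step:
t=0: [332, 199, 43, 63, 287]
t=1: [111, 214, 191, 238, 146]
t=2: [61, 198, 216, 179, 144]
t=3: [240, 221, 206, 233, 149]
t=4: [184, 198, 210, 189, 157]
t=5: [233, 222, 212, 229, 181]
t=6: [193, 201, 209, 196, 233]
t=7: [226, 219, 213, 223, 195]
t=8: [199, 203, 208, 200, 222]
t=9: [221, 218, 214, 220, 203]
t=10: [202, 204, 207, 203, 216]
t=11: [219, 217, 215, 218, 208]
t=12: [203, 205, 206, 204, 212]
t=13: [218, 216, 216, 217, 211]
t=14: [204, 206, 206, 205, 210]
t=15: [217, 215, 215, 216, 212]
t=16: [205, 207, 207, 206, 209]
t=17: [216, 215, 215, 215, 213]
t=18: [206, 207, 207, 207, 208]
t=19: [215, 215, 215, 215, 214]
t=20: [207, 207, 207, 207, 207]
t=21: [215, 215, 215, 215, 215]
t=22: [207, 207, 207, 207, 207]

Answer: [215, 215, 215, 215, 215]
Key observation: The state at step 20, [207, 207, 207, 207, 207], reappears at step 22: the system is in a cycle of period 2 from step 20 on.  Therefore the state at step 1087 equals the state at step 20 + ((1087 - 20) mod 2) = 21, which is [215, 215, 215, 215, 215].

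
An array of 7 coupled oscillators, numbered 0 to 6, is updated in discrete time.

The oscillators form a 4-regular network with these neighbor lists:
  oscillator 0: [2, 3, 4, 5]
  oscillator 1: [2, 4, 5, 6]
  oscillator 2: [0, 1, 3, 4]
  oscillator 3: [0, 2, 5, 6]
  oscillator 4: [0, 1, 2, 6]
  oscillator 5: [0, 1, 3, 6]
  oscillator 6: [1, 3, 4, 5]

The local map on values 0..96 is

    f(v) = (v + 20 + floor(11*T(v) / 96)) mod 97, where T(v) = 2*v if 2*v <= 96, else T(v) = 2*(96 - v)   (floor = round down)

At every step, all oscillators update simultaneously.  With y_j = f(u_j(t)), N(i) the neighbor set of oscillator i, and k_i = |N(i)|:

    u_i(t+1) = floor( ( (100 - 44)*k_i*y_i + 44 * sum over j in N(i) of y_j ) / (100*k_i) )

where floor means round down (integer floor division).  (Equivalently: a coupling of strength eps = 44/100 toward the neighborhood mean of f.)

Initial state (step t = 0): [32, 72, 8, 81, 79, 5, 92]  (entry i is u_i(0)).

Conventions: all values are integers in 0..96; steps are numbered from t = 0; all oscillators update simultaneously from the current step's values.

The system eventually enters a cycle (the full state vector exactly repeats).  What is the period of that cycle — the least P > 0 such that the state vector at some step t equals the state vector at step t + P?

Answer: 4
Key observation: The state at step 47, [92, 92, 92, 92, 92, 92, 92], reappears at step 51 — and no state repeats earlier — so the cycle the system enters has period 4.

Derivation:
t=0: [32, 72, 8, 81, 79, 5, 92]
t=1: [40, 8, 24, 18, 14, 23, 12]
t=2: [58, 34, 46, 45, 40, 46, 36]
t=3: [80, 65, 74, 75, 70, 74, 66]
t=4: [14, 72, 22, 12, 74, 22, 72]
t=5: [35, 10, 34, 33, 10, 34, 9]
t=6: [58, 38, 54, 57, 38, 54, 37]
t=7: [83, 69, 79, 82, 69, 79, 69]
t=8: [16, 75, 25, 16, 75, 25, 75]
t=9: [37, 12, 37, 37, 11, 37, 11]
t=10: [61, 40, 58, 61, 40, 58, 40]
t=11: [86, 72, 82, 86, 73, 82, 73]
t=12: [9, 1, 7, 9, 2, 7, 2]
t=13: [29, 22, 27, 29, 23, 27, 23]
t=14: [53, 48, 52, 53, 49, 52, 49]
t=15: [81, 79, 81, 81, 79, 81, 79]
t=16: [6, 5, 6, 6, 5, 6, 5]
t=17: [26, 26, 26, 26, 26, 26, 26]
t=18: [51, 51, 51, 51, 51, 51, 51]
t=19: [81, 81, 81, 81, 81, 81, 81]
t=20: [7, 7, 7, 7, 7, 7, 7]
t=21: [28, 28, 28, 28, 28, 28, 28]
t=22: [54, 54, 54, 54, 54, 54, 54]
t=23: [83, 83, 83, 83, 83, 83, 83]
t=24: [8, 8, 8, 8, 8, 8, 8]
t=25: [29, 29, 29, 29, 29, 29, 29]
t=26: [55, 55, 55, 55, 55, 55, 55]
t=27: [84, 84, 84, 84, 84, 84, 84]
t=28: [9, 9, 9, 9, 9, 9, 9]
t=29: [31, 31, 31, 31, 31, 31, 31]
t=30: [58, 58, 58, 58, 58, 58, 58]
t=31: [86, 86, 86, 86, 86, 86, 86]
t=32: [11, 11, 11, 11, 11, 11, 11]
t=33: [33, 33, 33, 33, 33, 33, 33]
t=34: [60, 60, 60, 60, 60, 60, 60]
t=35: [88, 88, 88, 88, 88, 88, 88]
t=36: [12, 12, 12, 12, 12, 12, 12]
t=37: [34, 34, 34, 34, 34, 34, 34]
t=38: [61, 61, 61, 61, 61, 61, 61]
t=39: [89, 89, 89, 89, 89, 89, 89]
t=40: [13, 13, 13, 13, 13, 13, 13]
t=41: [35, 35, 35, 35, 35, 35, 35]
t=42: [63, 63, 63, 63, 63, 63, 63]
t=43: [90, 90, 90, 90, 90, 90, 90]
t=44: [14, 14, 14, 14, 14, 14, 14]
t=45: [37, 37, 37, 37, 37, 37, 37]
t=46: [65, 65, 65, 65, 65, 65, 65]
t=47: [92, 92, 92, 92, 92, 92, 92]
t=48: [15, 15, 15, 15, 15, 15, 15]
t=49: [38, 38, 38, 38, 38, 38, 38]
t=50: [66, 66, 66, 66, 66, 66, 66]
t=51: [92, 92, 92, 92, 92, 92, 92]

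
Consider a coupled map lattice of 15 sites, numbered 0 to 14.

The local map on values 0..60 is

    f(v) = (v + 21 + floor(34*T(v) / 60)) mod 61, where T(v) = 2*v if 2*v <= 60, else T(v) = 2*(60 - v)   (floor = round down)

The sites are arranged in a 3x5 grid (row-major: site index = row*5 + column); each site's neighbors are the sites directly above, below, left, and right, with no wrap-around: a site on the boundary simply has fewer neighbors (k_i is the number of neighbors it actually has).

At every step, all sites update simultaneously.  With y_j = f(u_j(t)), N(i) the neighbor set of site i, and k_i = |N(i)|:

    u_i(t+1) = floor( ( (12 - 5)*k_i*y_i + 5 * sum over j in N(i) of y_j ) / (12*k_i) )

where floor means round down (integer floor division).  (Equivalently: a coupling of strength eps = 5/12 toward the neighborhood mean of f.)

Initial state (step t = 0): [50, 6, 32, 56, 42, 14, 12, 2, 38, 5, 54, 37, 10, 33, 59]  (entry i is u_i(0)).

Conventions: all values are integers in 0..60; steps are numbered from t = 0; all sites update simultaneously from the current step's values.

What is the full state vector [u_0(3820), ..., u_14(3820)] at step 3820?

Simulating step by step:
t=0: [50, 6, 32, 56, 42, 14, 12, 2, 38, 5, 54, 37, 10, 33, 59]
t=1: [29, 31, 24, 20, 23, 41, 40, 28, 23, 26, 26, 28, 34, 25, 22]
t=2: [21, 20, 12, 5, 8, 20, 21, 17, 10, 12, 17, 19, 20, 12, 9]
t=3: [3, 8, 39, 35, 38, 10, 8, 43, 43, 43, 33, 8, 15, 38, 42]
t=4: [32, 34, 24, 22, 22, 36, 36, 26, 22, 22, 30, 38, 42, 26, 22]
t=5: [23, 21, 12, 6, 6, 23, 22, 15, 7, 6, 23, 22, 20, 13, 7]
t=6: [7, 10, 39, 35, 33, 8, 11, 40, 37, 33, 8, 5, 16, 38, 37]
t=7: [37, 38, 24, 22, 23, 38, 39, 27, 22, 23, 36, 37, 42, 26, 22]
t=8: [22, 20, 12, 7, 8, 22, 21, 16, 8, 8, 22, 22, 20, 13, 8]
t=9: [5, 8, 39, 37, 37, 5, 9, 41, 40, 38, 6, 5, 16, 38, 40]
t=10: [32, 35, 24, 22, 22, 32, 36, 27, 22, 22, 32, 35, 42, 26, 22]
t=11: [23, 21, 12, 6, 6, 23, 22, 16, 8, 6, 23, 22, 20, 13, 7]
t=12: [7, 10, 39, 35, 33, 8, 11, 41, 39, 33, 8, 5, 16, 38, 37]
t=13: [37, 38, 24, 22, 23, 38, 39, 27, 22, 22, 36, 37, 42, 26, 22]
t=14: [22, 20, 12, 7, 7, 22, 21, 16, 8, 6, 22, 22, 20, 13, 7]
t=15: [5, 8, 39, 36, 34, 5, 9, 41, 39, 34, 6, 5, 16, 38, 37]
t=16: [32, 35, 24, 22, 23, 32, 36, 27, 22, 22, 32, 35, 42, 26, 22]
t=17: [23, 21, 12, 7, 7, 23, 22, 16, 8, 6, 23, 22, 20, 13, 7]
t=18: [7, 10, 39, 36, 34, 8, 11, 41, 39, 34, 8, 5, 16, 38, 37]
t=19: [37, 38, 24, 22, 23, 38, 39, 27, 22, 22, 36, 37, 42, 26, 22]

Answer: [32, 35, 24, 22, 23, 32, 36, 27, 22, 22, 32, 35, 42, 26, 22]
Key observation: The state at step 13, [37, 38, 24, 22, 23, 38, 39, 27, 22, 22, 36, 37, 42, 26, 22], reappears at step 19: the system is in a cycle of period 6 from step 13 on.  Therefore the state at step 3820 equals the state at step 13 + ((3820 - 13) mod 6) = 16, which is [32, 35, 24, 22, 23, 32, 36, 27, 22, 22, 32, 35, 42, 26, 22].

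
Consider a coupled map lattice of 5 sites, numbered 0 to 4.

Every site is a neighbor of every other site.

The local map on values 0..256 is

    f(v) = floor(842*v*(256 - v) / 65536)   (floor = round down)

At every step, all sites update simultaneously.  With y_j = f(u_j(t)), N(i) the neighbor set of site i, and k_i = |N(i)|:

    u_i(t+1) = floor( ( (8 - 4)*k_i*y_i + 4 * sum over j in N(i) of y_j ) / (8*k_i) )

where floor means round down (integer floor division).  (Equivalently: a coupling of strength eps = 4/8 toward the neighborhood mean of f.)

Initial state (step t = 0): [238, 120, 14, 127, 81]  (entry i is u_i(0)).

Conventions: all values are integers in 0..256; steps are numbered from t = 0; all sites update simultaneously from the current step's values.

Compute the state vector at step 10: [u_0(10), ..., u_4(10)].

Answer: [210, 210, 210, 210, 210]

Derivation:
t=0: [238, 120, 14, 127, 81]
t=1: [108, 165, 103, 166, 155]
t=2: [200, 195, 199, 195, 199]
t=3: [145, 149, 146, 149, 146]
t=4: [205, 204, 205, 204, 205]
t=5: [134, 135, 134, 135, 134]
t=6: [209, 209, 209, 209, 209]
t=7: [126, 126, 126, 126, 126]
t=8: [210, 210, 210, 210, 210]
t=9: [124, 124, 124, 124, 124]
t=10: [210, 210, 210, 210, 210]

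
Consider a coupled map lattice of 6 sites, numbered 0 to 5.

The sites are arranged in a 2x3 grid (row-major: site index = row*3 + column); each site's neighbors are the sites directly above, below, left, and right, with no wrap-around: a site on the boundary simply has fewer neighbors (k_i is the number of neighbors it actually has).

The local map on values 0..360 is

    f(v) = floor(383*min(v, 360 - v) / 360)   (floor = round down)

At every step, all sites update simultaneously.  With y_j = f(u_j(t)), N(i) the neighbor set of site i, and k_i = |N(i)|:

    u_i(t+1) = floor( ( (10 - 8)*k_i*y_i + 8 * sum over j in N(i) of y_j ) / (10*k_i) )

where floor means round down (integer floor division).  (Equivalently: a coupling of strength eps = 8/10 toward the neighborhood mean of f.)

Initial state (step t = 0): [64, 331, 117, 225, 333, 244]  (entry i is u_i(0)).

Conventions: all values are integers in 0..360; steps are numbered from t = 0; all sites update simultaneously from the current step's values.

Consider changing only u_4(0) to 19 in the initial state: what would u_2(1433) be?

Simulating step by step:
t=0: [64, 331, 117, 225, 19, 244]
t=1: [82, 62, 86, 63, 82, 82]
t=2: [70, 83, 79, 83, 75, 88]
t=3: [85, 80, 89, 78, 87, 83]
t=4: [84, 90, 88, 89, 86, 92]
t=5: [93, 91, 95, 90, 94, 93]
t=6: [96, 98, 97, 98, 97, 100]
t=7: [103, 102, 104, 102, 104, 103]
t=8: [108, 109, 108, 109, 108, 109]
t=9: [114, 114, 114, 114, 114, 114]
t=10: [121, 121, 121, 121, 121, 121]
t=11: [128, 128, 128, 128, 128, 128]
t=12: [136, 136, 136, 136, 136, 136]
t=13: [144, 144, 144, 144, 144, 144]
t=14: [153, 153, 153, 153, 153, 153]
t=15: [162, 162, 162, 162, 162, 162]
t=16: [172, 172, 172, 172, 172, 172]
t=17: [182, 182, 182, 182, 182, 182]
t=18: [189, 189, 189, 189, 189, 189]
t=19: [181, 181, 181, 181, 181, 181]
t=20: [190, 190, 190, 190, 190, 190]
t=21: [180, 180, 180, 180, 180, 180]
t=22: [191, 191, 191, 191, 191, 191]
t=23: [179, 179, 179, 179, 179, 179]
t=24: [190, 190, 190, 190, 190, 190]

Answer: u_2(1433) = 180
Key observation: The state at step 20, [190, 190, 190, 190, 190, 190], reappears at step 24: the system is in a cycle of period 4 from step 20 on.  Therefore the state at step 1433 equals the state at step 20 + ((1433 - 20) mod 4) = 21, which is [180, 180, 180, 180, 180, 180].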